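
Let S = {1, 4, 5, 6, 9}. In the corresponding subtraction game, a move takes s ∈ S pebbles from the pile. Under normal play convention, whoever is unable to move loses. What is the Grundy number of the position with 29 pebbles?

5

n :  0  1  2  3  4  5  6  7  8  9 10 11 12 13 14 15 16 17 18 19 20 21 22 23 24 25 26 27 28 29
G :  0  1  0  1  2  3  2  3  4  5  0  1  0  1  2  3  2  3  4  5  0  1  0  1  2  3  2  3  4  5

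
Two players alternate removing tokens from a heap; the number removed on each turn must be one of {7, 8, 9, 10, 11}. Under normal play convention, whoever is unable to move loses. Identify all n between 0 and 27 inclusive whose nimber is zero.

n :  0  1  2  3  4  5  6  7  8  9 10 11 12 13 14 15 16 17 18 19 20 21 22 23 24 25 26 27
G :  0  0  0  0  0  0  0  1  1  1  1  1  1  1  2  2  2  2  0  0  0  0  0  0  0  1  1  1
P-positions are exactly the n with G(n) = 0.

0, 1, 2, 3, 4, 5, 6, 18, 19, 20, 21, 22, 23, 24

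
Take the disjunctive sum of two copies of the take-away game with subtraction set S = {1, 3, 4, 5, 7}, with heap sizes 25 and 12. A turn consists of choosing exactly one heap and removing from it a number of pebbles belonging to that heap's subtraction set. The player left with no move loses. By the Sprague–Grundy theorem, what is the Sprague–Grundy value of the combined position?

All heaps use S = {1, 3, 4, 5, 7}:
n :  0  1  2  3  4  5  6  7  8  9 10 11 12 13 14 15 16 17 18 19 20 21 22 23 24 25
G :  0  1  0  1  2  3  2  3  0  1  0  1  2  3  2  3  0  1  0  1  2  3  2  3  0  1
Heap A: G(25) = 1.
Heap B: G(12) = 2.
Combined Grundy value = 1 ⊕ 2 = 3.

3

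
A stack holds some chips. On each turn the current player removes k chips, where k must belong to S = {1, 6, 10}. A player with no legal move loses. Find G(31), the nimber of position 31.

2

n :  0  1  2  3  4  5  6  7  8  9 10 11 12 13 14 15 16 17 18 19 20 21 22 23 24 25 26 27 28 29 30 31
G :  0  1  0  1  0  1  2  0  1  0  1  0  1  2  3  2  0  1  0  1  0  1  2  0  1  0  1  0  1  2  3  2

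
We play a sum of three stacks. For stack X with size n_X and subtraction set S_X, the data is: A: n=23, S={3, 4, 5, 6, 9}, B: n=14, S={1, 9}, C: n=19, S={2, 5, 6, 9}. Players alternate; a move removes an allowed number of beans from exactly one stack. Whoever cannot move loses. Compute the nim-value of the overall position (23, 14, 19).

Stack A, S = {3, 4, 5, 6, 9}:
n :  0  1  2  3  4  5  6  7  8  9 10 11 12 13 14 15 16 17 18 19 20 21 22 23
G :  0  0  0  1  1  1  2  2  2  3  3  3  0  0  0  1  1  1  2  2  2  3  3  3
G_A(23) = 3.
Stack B, S = {1, 9}:
G(0) = 0
G(1) = mex{0} = 1
G(2) = mex{1} = 0
G(3) = mex{0} = 1
G(4) = mex{1} = 0
G(5) = mex{0} = 1
G(6) = mex{1} = 0
G(7) = mex{0} = 1
G(8) = mex{1} = 0
G(9) = mex{0,0} = 1
G(10) = mex{1,1} = 0
G(11) = mex{0,0} = 1
G(12) = mex{1,1} = 0
G(13) = mex{0,0} = 1
G(14) = mex{1,1} = 0
G_B(14) = 0.
Stack C, S = {2, 5, 6, 9}:
n :  0  1  2  3  4  5  6  7  8  9 10 11 12 13 14 15 16 17 18 19
G :  0  0  1  1  0  2  1  3  0  2  1  0  0  1  1  0  2  1  3  0
G_C(19) = 0.
Combined Grundy value = 3 ⊕ 0 ⊕ 0 = 3.

3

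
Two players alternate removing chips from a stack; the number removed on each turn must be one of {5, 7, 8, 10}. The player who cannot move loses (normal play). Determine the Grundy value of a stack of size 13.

G(0) = 0
G(1) = mex{} = 0
G(2) = mex{} = 0
G(3) = mex{} = 0
G(4) = mex{} = 0
G(5) = mex{0} = 1
G(6) = mex{0} = 1
G(7) = mex{0,0} = 1
G(8) = mex{0,0,0} = 1
G(9) = mex{0,0,0} = 1
G(10) = mex{1,0,0,0} = 2
G(11) = mex{1,0,0,0} = 2
G(12) = mex{1,1,0,0} = 2
G(13) = mex{1,1,1,0} = 2

2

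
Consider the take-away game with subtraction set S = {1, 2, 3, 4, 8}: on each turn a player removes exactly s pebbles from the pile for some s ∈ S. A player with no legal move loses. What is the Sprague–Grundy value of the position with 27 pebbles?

G(0) = 0
G(1) = mex{0} = 1
G(2) = mex{1,0} = 2
G(3) = mex{2,1,0} = 3
G(4) = mex{3,2,1,0} = 4
G(5) = mex{4,3,2,1} = 0
G(6) = mex{0,4,3,2} = 1
G(7) = mex{1,0,4,3} = 2
G(8) = mex{2,1,0,4,0} = 3
G(9) = mex{3,2,1,0,1} = 4
G(10) = mex{4,3,2,1,2} = 0
G(11) = mex{0,4,3,2,3} = 1
G(12) = mex{1,0,4,3,4} = 2
G(13) = mex{2,1,0,4,0} = 3
G(14) = mex{3,2,1,0,1} = 4
G(15) = mex{4,3,2,1,2} = 0
G(16) = mex{0,4,3,2,3} = 1
G(17) = mex{1,0,4,3,4} = 2
G(18) = mex{2,1,0,4,0} = 3
G(19) = mex{3,2,1,0,1} = 4
G(20) = mex{4,3,2,1,2} = 0
G(21) = mex{0,4,3,2,3} = 1
G(22) = mex{1,0,4,3,4} = 2
G(23) = mex{2,1,0,4,0} = 3
G(24) = mex{3,2,1,0,1} = 4
G(25) = mex{4,3,2,1,2} = 0
G(26) = mex{0,4,3,2,3} = 1
G(27) = mex{1,0,4,3,4} = 2

2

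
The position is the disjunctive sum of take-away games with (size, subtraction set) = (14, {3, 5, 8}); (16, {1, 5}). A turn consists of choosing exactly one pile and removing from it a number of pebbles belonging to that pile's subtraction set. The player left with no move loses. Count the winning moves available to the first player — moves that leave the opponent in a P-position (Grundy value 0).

Pile A, S = {3, 5, 8}:
n :  0  1  2  3  4  5  6  7  8  9 10 11 12 13 14
G :  0  0  0  1  1  1  2  2  2  3  3  0  0  0  1
G_A(14) = 1.
Pile B, S = {1, 5}:
G(0) = 0
G(1) = mex{0} = 1
G(2) = mex{1} = 0
G(3) = mex{0} = 1
G(4) = mex{1} = 0
G(5) = mex{0,0} = 1
G(6) = mex{1,1} = 0
G(7) = mex{0,0} = 1
G(8) = mex{1,1} = 0
G(9) = mex{0,0} = 1
G(10) = mex{1,1} = 0
G(11) = mex{0,0} = 1
G(12) = mex{1,1} = 0
G(13) = mex{0,0} = 1
G(14) = mex{1,1} = 0
G(15) = mex{0,0} = 1
G(16) = mex{1,1} = 0
G_B(16) = 0.
Combined Grundy value = 1 ⊕ 0 = 1.
A winning move leaves total XOR = 0, i.e. changes one component's Grundy value g to g ⊕ X where X is the current total.
Pile A: need g' = 1⊕1 = 0. Options: 14−3→G=0, 14−5→G=3, 14−8→G=2. Hits: 1.
Pile B: need g' = 0⊕1 = 1. Options: 16−1→G=1, 16−5→G=1. Hits: 2.

3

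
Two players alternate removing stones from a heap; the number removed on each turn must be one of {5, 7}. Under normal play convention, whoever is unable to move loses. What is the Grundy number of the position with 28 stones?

0

G(0) = 0
G(1) = mex{} = 0
G(2) = mex{} = 0
G(3) = mex{} = 0
G(4) = mex{} = 0
G(5) = mex{0} = 1
G(6) = mex{0} = 1
G(7) = mex{0,0} = 1
G(8) = mex{0,0} = 1
G(9) = mex{0,0} = 1
G(10) = mex{1,0} = 2
G(11) = mex{1,0} = 2
G(12) = mex{1,1} = 0
G(13) = mex{1,1} = 0
G(14) = mex{1,1} = 0
G(15) = mex{2,1} = 0
G(16) = mex{2,1} = 0
G(17) = mex{0,2} = 1
G(18) = mex{0,2} = 1
G(19) = mex{0,0} = 1
G(20) = mex{0,0} = 1
G(21) = mex{0,0} = 1
G(22) = mex{1,0} = 2
G(23) = mex{1,0} = 2
G(24) = mex{1,1} = 0
G(25) = mex{1,1} = 0
G(26) = mex{1,1} = 0
G(27) = mex{2,1} = 0
G(28) = mex{2,1} = 0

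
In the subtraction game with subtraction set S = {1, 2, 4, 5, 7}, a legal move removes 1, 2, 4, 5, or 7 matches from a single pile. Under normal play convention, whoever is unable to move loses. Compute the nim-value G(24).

G(0) = 0
G(1) = mex{0} = 1
G(2) = mex{1,0} = 2
G(3) = mex{2,1} = 0
G(4) = mex{0,2,0} = 1
G(5) = mex{1,0,1,0} = 2
G(6) = mex{2,1,2,1} = 0
G(7) = mex{0,2,0,2,0} = 1
G(8) = mex{1,0,1,0,1} = 2
G(9) = mex{2,1,2,1,2} = 0
G(10) = mex{0,2,0,2,0} = 1
G(11) = mex{1,0,1,0,1} = 2
G(12) = mex{2,1,2,1,2} = 0
G(13) = mex{0,2,0,2,0} = 1
G(14) = mex{1,0,1,0,1} = 2
G(15) = mex{2,1,2,1,2} = 0
G(16) = mex{0,2,0,2,0} = 1
G(17) = mex{1,0,1,0,1} = 2
G(18) = mex{2,1,2,1,2} = 0
G(19) = mex{0,2,0,2,0} = 1
G(20) = mex{1,0,1,0,1} = 2
G(21) = mex{2,1,2,1,2} = 0
G(22) = mex{0,2,0,2,0} = 1
G(23) = mex{1,0,1,0,1} = 2
G(24) = mex{2,1,2,1,2} = 0

0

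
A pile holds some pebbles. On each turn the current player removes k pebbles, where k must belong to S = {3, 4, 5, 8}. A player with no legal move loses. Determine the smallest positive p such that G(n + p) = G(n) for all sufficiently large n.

n :  0  1  2  3  4  5  6  7  8  9 10 11 12 13 14 15 16 17 18 19 20 21 22 23
G :  0  0  0  1  1  1  2  2  2  3  3  0  0  0  1  1  1  2  2  2  3  3  0  0
G(n+11) = G(n) holds for n = 0,…,7 (a full window of length max(S) = 8), so the sequence is purely periodic with period 11.

11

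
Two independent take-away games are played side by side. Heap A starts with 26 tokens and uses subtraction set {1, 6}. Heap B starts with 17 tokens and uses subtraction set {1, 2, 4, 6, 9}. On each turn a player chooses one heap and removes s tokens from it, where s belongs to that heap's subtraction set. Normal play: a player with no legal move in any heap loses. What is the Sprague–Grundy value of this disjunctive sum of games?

Heap A, S = {1, 6}:
n :  0  1  2  3  4  5  6  7  8  9 10 11 12 13 14 15 16 17 18 19 20 21 22 23 24 25 26
G :  0  1  0  1  0  1  2  0  1  0  1  0  1  2  0  1  0  1  0  1  2  0  1  0  1  0  1
G_A(26) = 1.
Heap B, S = {1, 2, 4, 6, 9}:
n :  0  1  2  3  4  5  6  7  8  9 10 11 12 13 14 15 16 17
G :  0  1  2  0  1  2  3  4  0  1  2  0  1  2  3  4  0  1
G_B(17) = 1.
Combined Grundy value = 1 ⊕ 1 = 0.

0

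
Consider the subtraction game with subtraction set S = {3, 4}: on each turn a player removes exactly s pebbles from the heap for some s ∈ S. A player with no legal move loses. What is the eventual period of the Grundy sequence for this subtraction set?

n :  0  1  2  3  4  5  6  7  8  9 10 11 12 13 14 15
G :  0  0  0  1  1  1  2  0  0  0  1  1  1  2  0  0
G(n+7) = G(n) holds for n = 0,…,3 (a full window of length max(S) = 4), so the sequence is purely periodic with period 7.

7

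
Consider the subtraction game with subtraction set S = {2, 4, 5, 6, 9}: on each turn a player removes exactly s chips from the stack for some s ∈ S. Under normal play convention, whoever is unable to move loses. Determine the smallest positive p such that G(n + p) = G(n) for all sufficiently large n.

G(0) = 0
G(1) = mex{} = 0
G(2) = mex{0} = 1
G(3) = mex{0} = 1
G(4) = mex{1,0} = 2
G(5) = mex{1,0,0} = 2
G(6) = mex{2,1,0,0} = 3
G(7) = mex{2,1,1,0} = 3
G(8) = mex{3,2,1,1} = 0
G(9) = mex{3,2,2,1,0} = 4
G(10) = mex{0,3,2,2,0} = 1
G(11) = mex{4,3,3,2,1} = 0
G(12) = mex{1,0,3,3,1} = 2
G(13) = mex{0,4,0,3,2} = 1
G(14) = mex{2,1,4,0,2} = 3
G(15) = mex{1,0,1,4,3} = 2
G(16) = mex{3,2,0,1,3} = 4
G(17) = mex{2,1,2,0,0} = 3
G(18) = mex{4,3,1,2,4} = 0
G(19) = mex{3,2,3,1,1} = 0
G(20) = mex{0,4,2,3,0} = 1
G(21) = mex{0,3,4,2,2} = 1
G(22) = mex{1,0,3,4,1} = 2
G(23) = mex{1,0,0,3,3} = 2
G(24) = mex{2,1,0,0,2} = 3
G(25) = mex{2,1,1,0,4} = 3
G(26) = mex{3,2,1,1,3} = 0
G(27) = mex{3,2,2,1,0} = 4
G(28) = mex{0,3,2,2,0} = 1
G(29) = mex{4,3,3,2,1} = 0
G(30) = mex{1,0,3,3,1} = 2
G(31) = mex{0,4,0,3,2} = 1
G(32) = mex{2,1,4,0,2} = 3
G(33) = mex{1,0,1,4,3} = 2
G(34) = mex{3,2,0,1,3} = 4
G(35) = mex{2,1,2,0,0} = 3
G(36) = mex{4,3,1,2,4} = 0
G(37) = mex{3,2,3,1,1} = 0
G(n+18) = G(n) holds for n = 0,…,8 (a full window of length max(S) = 9), so the sequence is purely periodic with period 18.

18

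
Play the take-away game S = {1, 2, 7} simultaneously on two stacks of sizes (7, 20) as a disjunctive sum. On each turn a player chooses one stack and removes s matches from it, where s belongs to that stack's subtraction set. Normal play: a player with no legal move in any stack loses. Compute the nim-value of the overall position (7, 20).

All stacks use S = {1, 2, 7}:
G(0) = 0
G(1) = mex{0} = 1
G(2) = mex{1,0} = 2
G(3) = mex{2,1} = 0
G(4) = mex{0,2} = 1
G(5) = mex{1,0} = 2
G(6) = mex{2,1} = 0
G(7) = mex{0,2,0} = 1
G(8) = mex{1,0,1} = 2
G(9) = mex{2,1,2} = 0
G(10) = mex{0,2,0} = 1
G(11) = mex{1,0,1} = 2
G(12) = mex{2,1,2} = 0
G(13) = mex{0,2,0} = 1
G(14) = mex{1,0,1} = 2
G(15) = mex{2,1,2} = 0
G(16) = mex{0,2,0} = 1
G(17) = mex{1,0,1} = 2
G(18) = mex{2,1,2} = 0
G(19) = mex{0,2,0} = 1
G(20) = mex{1,0,1} = 2
Stack A: G(7) = 1.
Stack B: G(20) = 2.
Combined Grundy value = 1 ⊕ 2 = 3.

3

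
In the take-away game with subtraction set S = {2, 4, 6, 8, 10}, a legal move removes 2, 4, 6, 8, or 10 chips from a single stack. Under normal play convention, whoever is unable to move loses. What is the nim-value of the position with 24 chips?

G(0) = 0
G(1) = mex{} = 0
G(2) = mex{0} = 1
G(3) = mex{0} = 1
G(4) = mex{1,0} = 2
G(5) = mex{1,0} = 2
G(6) = mex{2,1,0} = 3
G(7) = mex{2,1,0} = 3
G(8) = mex{3,2,1,0} = 4
G(9) = mex{3,2,1,0} = 4
G(10) = mex{4,3,2,1,0} = 5
G(11) = mex{4,3,2,1,0} = 5
G(12) = mex{5,4,3,2,1} = 0
G(13) = mex{5,4,3,2,1} = 0
G(14) = mex{0,5,4,3,2} = 1
G(15) = mex{0,5,4,3,2} = 1
G(16) = mex{1,0,5,4,3} = 2
G(17) = mex{1,0,5,4,3} = 2
G(18) = mex{2,1,0,5,4} = 3
G(19) = mex{2,1,0,5,4} = 3
G(20) = mex{3,2,1,0,5} = 4
G(21) = mex{3,2,1,0,5} = 4
G(22) = mex{4,3,2,1,0} = 5
G(23) = mex{4,3,2,1,0} = 5
G(24) = mex{5,4,3,2,1} = 0

0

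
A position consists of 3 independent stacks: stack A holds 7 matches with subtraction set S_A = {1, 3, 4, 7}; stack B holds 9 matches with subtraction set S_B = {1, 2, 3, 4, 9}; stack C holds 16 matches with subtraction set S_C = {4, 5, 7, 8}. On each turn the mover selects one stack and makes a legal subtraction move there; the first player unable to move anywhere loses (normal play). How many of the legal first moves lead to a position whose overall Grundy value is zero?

1

Stack A, S = {1, 3, 4, 7}:
n : 0 1 2 3 4 5 6 7
G : 0 1 0 1 2 3 2 3
G_A(7) = 3.
Stack B, S = {1, 2, 3, 4, 9}:
G(0) = 0
G(1) = mex{0} = 1
G(2) = mex{1,0} = 2
G(3) = mex{2,1,0} = 3
G(4) = mex{3,2,1,0} = 4
G(5) = mex{4,3,2,1} = 0
G(6) = mex{0,4,3,2} = 1
G(7) = mex{1,0,4,3} = 2
G(8) = mex{2,1,0,4} = 3
G(9) = mex{3,2,1,0,0} = 4
G_B(9) = 4.
Stack C, S = {4, 5, 7, 8}:
G(0) = 0
G(1) = mex{} = 0
G(2) = mex{} = 0
G(3) = mex{} = 0
G(4) = mex{0} = 1
G(5) = mex{0,0} = 1
G(6) = mex{0,0} = 1
G(7) = mex{0,0,0} = 1
G(8) = mex{1,0,0,0} = 2
G(9) = mex{1,1,0,0} = 2
G(10) = mex{1,1,0,0} = 2
G(11) = mex{1,1,1,0} = 2
G(12) = mex{2,1,1,1} = 0
G(13) = mex{2,2,1,1} = 0
G(14) = mex{2,2,1,1} = 0
G(15) = mex{2,2,2,1} = 0
G(16) = mex{0,2,2,2} = 1
G_C(16) = 1.
Combined Grundy value = 3 ⊕ 4 ⊕ 1 = 6.
A winning move leaves total XOR = 0, i.e. changes one component's Grundy value g to g ⊕ X where X is the current total.
Stack A: need g' = 3⊕6 = 5. Options: 7−1→G=2, 7−3→G=2, 7−4→G=1, 7−7→G=0. Hits: 0.
Stack B: need g' = 4⊕6 = 2. Options: 9−1→G=3, 9−2→G=2, 9−3→G=1, 9−4→G=0, 9−9→G=0. Hits: 1.
Stack C: need g' = 1⊕6 = 7. Options: 16−4→G=0, 16−5→G=2, 16−7→G=2, 16−8→G=2. Hits: 0.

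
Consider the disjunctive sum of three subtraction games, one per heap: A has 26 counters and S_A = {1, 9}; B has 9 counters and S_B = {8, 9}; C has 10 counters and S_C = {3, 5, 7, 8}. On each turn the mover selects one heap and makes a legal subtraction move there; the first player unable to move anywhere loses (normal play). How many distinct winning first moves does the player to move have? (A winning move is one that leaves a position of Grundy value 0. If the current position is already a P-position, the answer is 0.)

2

Heap A, S = {1, 9}:
n :  0  1  2  3  4  5  6  7  8  9 10 11 12 13 14 15 16 17 18 19 20 21 22 23 24 25 26
G :  0  1  0  1  0  1  0  1  0  1  0  1  0  1  0  1  0  1  0  1  0  1  0  1  0  1  0
G_A(26) = 0.
Heap B, S = {8, 9}:
G(0) = 0
G(1) = mex{} = 0
G(2) = mex{} = 0
G(3) = mex{} = 0
G(4) = mex{} = 0
G(5) = mex{} = 0
G(6) = mex{} = 0
G(7) = mex{} = 0
G(8) = mex{0} = 1
G(9) = mex{0,0} = 1
G_B(9) = 1.
Heap C, S = {3, 5, 7, 8}:
n :  0  1  2  3  4  5  6  7  8  9 10
G :  0  0  0  1  1  1  2  2  2  3  3
G_C(10) = 3.
Combined Grundy value = 0 ⊕ 1 ⊕ 3 = 2.
A winning move leaves total XOR = 0, i.e. changes one component's Grundy value g to g ⊕ X where X is the current total.
Heap A: need g' = 0⊕2 = 2. Options: 26−1→G=1, 26−9→G=1. Hits: 0.
Heap B: need g' = 1⊕2 = 3. Options: 9−8→G=0, 9−9→G=0. Hits: 0.
Heap C: need g' = 3⊕2 = 1. Options: 10−3→G=2, 10−5→G=1, 10−7→G=1, 10−8→G=0. Hits: 2.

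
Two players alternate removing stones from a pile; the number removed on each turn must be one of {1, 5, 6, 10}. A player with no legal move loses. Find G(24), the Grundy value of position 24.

n :  0  1  2  3  4  5  6  7  8  9 10 11 12 13 14 15 16 17 18 19 20 21 22 23 24
G :  0  1  0  1  0  1  2  3  2  3  2  0  1  0  1  0  1  2  3  2  3  2  0  1  0

0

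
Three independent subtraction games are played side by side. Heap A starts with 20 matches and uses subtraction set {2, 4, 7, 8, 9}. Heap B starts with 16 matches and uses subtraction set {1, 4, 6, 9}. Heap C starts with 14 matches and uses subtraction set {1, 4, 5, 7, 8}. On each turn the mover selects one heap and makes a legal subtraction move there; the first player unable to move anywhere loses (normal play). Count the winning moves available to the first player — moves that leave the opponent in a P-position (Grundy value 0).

3

Heap A, S = {2, 4, 7, 8, 9}:
G(0) = 0
G(1) = mex{} = 0
G(2) = mex{0} = 1
G(3) = mex{0} = 1
G(4) = mex{1,0} = 2
G(5) = mex{1,0} = 2
G(6) = mex{2,1} = 0
G(7) = mex{2,1,0} = 3
G(8) = mex{0,2,0,0} = 1
G(9) = mex{3,2,1,0,0} = 4
G(10) = mex{1,0,1,1,0} = 2
G(11) = mex{4,3,2,1,1} = 0
G(12) = mex{2,1,2,2,1} = 0
G(13) = mex{0,4,0,2,2} = 1
G(14) = mex{0,2,3,0,2} = 1
G(15) = mex{1,0,1,3,0} = 2
G(16) = mex{1,0,4,1,3} = 2
G(17) = mex{2,1,2,4,1} = 0
G(18) = mex{2,1,0,2,4} = 3
G(19) = mex{0,2,0,0,2} = 1
G(20) = mex{3,2,1,0,0} = 4
G_A(20) = 4.
Heap B, S = {1, 4, 6, 9}:
G(0) = 0
G(1) = mex{0} = 1
G(2) = mex{1} = 0
G(3) = mex{0} = 1
G(4) = mex{1,0} = 2
G(5) = mex{2,1} = 0
G(6) = mex{0,0,0} = 1
G(7) = mex{1,1,1} = 0
G(8) = mex{0,2,0} = 1
G(9) = mex{1,0,1,0} = 2
G(10) = mex{2,1,2,1} = 0
G(11) = mex{0,0,0,0} = 1
G(12) = mex{1,1,1,1} = 0
G(13) = mex{0,2,0,2} = 1
G(14) = mex{1,0,1,0} = 2
G(15) = mex{2,1,2,1} = 0
G(16) = mex{0,0,0,0} = 1
G_B(16) = 1.
Heap C, S = {1, 4, 5, 7, 8}:
n :  0  1  2  3  4  5  6  7  8  9 10 11 12 13 14
G :  0  1  0  1  2  3  2  3  4  5  4  0  1  0  1
G_C(14) = 1.
Combined Grundy value = 4 ⊕ 1 ⊕ 1 = 4.
A winning move leaves total XOR = 0, i.e. changes one component's Grundy value g to g ⊕ X where X is the current total.
Heap A: need g' = 4⊕4 = 0. Options: 20−2→G=3, 20−4→G=2, 20−7→G=1, 20−8→G=0, 20−9→G=0. Hits: 2.
Heap B: need g' = 1⊕4 = 5. Options: 16−1→G=0, 16−4→G=0, 16−6→G=0, 16−9→G=0. Hits: 0.
Heap C: need g' = 1⊕4 = 5. Options: 14−1→G=0, 14−4→G=4, 14−5→G=5, 14−7→G=3, 14−8→G=2. Hits: 1.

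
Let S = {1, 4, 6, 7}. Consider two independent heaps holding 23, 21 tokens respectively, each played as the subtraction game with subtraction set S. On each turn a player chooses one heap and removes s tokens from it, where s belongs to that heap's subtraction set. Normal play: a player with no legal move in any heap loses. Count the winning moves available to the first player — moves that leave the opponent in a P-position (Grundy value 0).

1

All heaps use S = {1, 4, 6, 7}:
G(0) = 0
G(1) = mex{0} = 1
G(2) = mex{1} = 0
G(3) = mex{0} = 1
G(4) = mex{1,0} = 2
G(5) = mex{2,1} = 0
G(6) = mex{0,0,0} = 1
G(7) = mex{1,1,1,0} = 2
G(8) = mex{2,2,0,1} = 3
G(9) = mex{3,0,1,0} = 2
G(10) = mex{2,1,2,1} = 0
G(11) = mex{0,2,0,2} = 1
G(12) = mex{1,3,1,0} = 2
G(13) = mex{2,2,2,1} = 0
G(14) = mex{0,0,3,2} = 1
G(15) = mex{1,1,2,3} = 0
G(16) = mex{0,2,0,2} = 1
G(17) = mex{1,0,1,0} = 2
G(18) = mex{2,1,2,1} = 0
G(19) = mex{0,0,0,2} = 1
G(20) = mex{1,1,1,0} = 2
G(21) = mex{2,2,0,1} = 3
G(22) = mex{3,0,1,0} = 2
G(23) = mex{2,1,2,1} = 0
Heap A: G(23) = 0.
Heap B: G(21) = 3.
Combined Grundy value = 0 ⊕ 3 = 3.
A winning move leaves total XOR = 0, i.e. changes one component's Grundy value g to g ⊕ X where X is the current total.
Heap A: need g' = 0⊕3 = 3. Options: 23−1→G=2, 23−4→G=1, 23−6→G=2, 23−7→G=1. Hits: 0.
Heap B: need g' = 3⊕3 = 0. Options: 21−1→G=2, 21−4→G=2, 21−6→G=0, 21−7→G=1. Hits: 1.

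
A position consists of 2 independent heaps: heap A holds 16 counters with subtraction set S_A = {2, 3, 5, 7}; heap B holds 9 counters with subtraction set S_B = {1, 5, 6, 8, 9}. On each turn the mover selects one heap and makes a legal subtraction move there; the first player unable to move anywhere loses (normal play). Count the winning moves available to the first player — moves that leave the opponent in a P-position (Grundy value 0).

0

Heap A, S = {2, 3, 5, 7}:
n :  0  1  2  3  4  5  6  7  8  9 10 11 12 13 14 15 16
G :  0  0  1  1  2  2  3  3  4  0  0  1  1  2  2  3  3
G_A(16) = 3.
Heap B, S = {1, 5, 6, 8, 9}:
G(0) = 0
G(1) = mex{0} = 1
G(2) = mex{1} = 0
G(3) = mex{0} = 1
G(4) = mex{1} = 0
G(5) = mex{0,0} = 1
G(6) = mex{1,1,0} = 2
G(7) = mex{2,0,1} = 3
G(8) = mex{3,1,0,0} = 2
G(9) = mex{2,0,1,1,0} = 3
G_B(9) = 3.
Combined Grundy value = 3 ⊕ 3 = 0.
A winning move leaves total XOR = 0, i.e. changes one component's Grundy value g to g ⊕ X where X is the current total.
Heap A: target g' = 3⊕0 = 3, but every legal move changes the Grundy value (mex property), so 0 moves.
Heap B: target g' = 3⊕0 = 3, but every legal move changes the Grundy value (mex property), so 0 moves.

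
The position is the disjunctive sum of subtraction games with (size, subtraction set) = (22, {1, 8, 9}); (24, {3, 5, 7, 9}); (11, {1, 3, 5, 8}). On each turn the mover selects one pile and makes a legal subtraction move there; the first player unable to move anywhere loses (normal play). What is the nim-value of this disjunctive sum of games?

3

Pile A, S = {1, 8, 9}:
n :  0  1  2  3  4  5  6  7  8  9 10 11 12 13 14 15 16 17 18 19 20 21 22
G :  0  1  0  1  0  1  0  1  2  3  2  3  2  3  2  3  0  1  0  1  0  1  0
G_A(22) = 0.
Pile B, S = {3, 5, 7, 9}:
n :  0  1  2  3  4  5  6  7  8  9 10 11 12 13 14 15 16 17 18 19 20 21 22 23 24
G :  0  0  0  1  1  1  2  2  2  3  3  3  0  0  0  1  1  1  2  2  2  3  3  3  0
G_B(24) = 0.
Pile C, S = {1, 3, 5, 8}:
G(0) = 0
G(1) = mex{0} = 1
G(2) = mex{1} = 0
G(3) = mex{0,0} = 1
G(4) = mex{1,1} = 0
G(5) = mex{0,0,0} = 1
G(6) = mex{1,1,1} = 0
G(7) = mex{0,0,0} = 1
G(8) = mex{1,1,1,0} = 2
G(9) = mex{2,0,0,1} = 3
G(10) = mex{3,1,1,0} = 2
G(11) = mex{2,2,0,1} = 3
G_C(11) = 3.
Combined Grundy value = 0 ⊕ 0 ⊕ 3 = 3.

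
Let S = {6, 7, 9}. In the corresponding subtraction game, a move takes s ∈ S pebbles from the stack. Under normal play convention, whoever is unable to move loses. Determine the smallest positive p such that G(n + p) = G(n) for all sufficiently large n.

n :  0  1  2  3  4  5  6  7  8  9 10 11 12 13 14 15 16 17 18 19 20 21 22 23 24 25 26 27 28 29 30 31
G :  0  0  0  0  0  0  1  1  1  1  1  1  2  2  2  0  0  0  0  0  0  1  1  1  1  1  1  2  2  2  0  0
G(n+15) = G(n) holds for n = 0,…,8 (a full window of length max(S) = 9), so the sequence is purely periodic with period 15.

15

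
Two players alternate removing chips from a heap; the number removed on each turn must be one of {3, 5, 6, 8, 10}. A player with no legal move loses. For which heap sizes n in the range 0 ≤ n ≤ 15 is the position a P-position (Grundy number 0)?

n :  0  1  2  3  4  5  6  7  8  9 10 11 12 13 14 15
G :  0  0  0  1  1  1  2  2  2  3  3  3  4  0  0  0
P-positions are exactly the n with G(n) = 0.

0, 1, 2, 13, 14, 15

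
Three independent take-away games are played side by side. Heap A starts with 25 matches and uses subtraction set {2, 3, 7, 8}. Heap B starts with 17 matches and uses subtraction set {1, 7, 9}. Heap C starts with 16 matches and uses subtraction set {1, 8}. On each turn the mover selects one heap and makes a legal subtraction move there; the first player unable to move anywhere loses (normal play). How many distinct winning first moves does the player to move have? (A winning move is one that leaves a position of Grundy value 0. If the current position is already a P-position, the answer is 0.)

Heap A, S = {2, 3, 7, 8}:
n :  0  1  2  3  4  5  6  7  8  9 10 11 12 13 14 15 16 17 18 19 20 21 22 23 24 25
G :  0  0  1  1  2  0  0  1  1  2  0  0  1  1  2  0  0  1  1  2  0  0  1  1  2  0
G_A(25) = 0.
Heap B, S = {1, 7, 9}:
G(0) = 0
G(1) = mex{0} = 1
G(2) = mex{1} = 0
G(3) = mex{0} = 1
G(4) = mex{1} = 0
G(5) = mex{0} = 1
G(6) = mex{1} = 0
G(7) = mex{0,0} = 1
G(8) = mex{1,1} = 0
G(9) = mex{0,0,0} = 1
G(10) = mex{1,1,1} = 0
G(11) = mex{0,0,0} = 1
G(12) = mex{1,1,1} = 0
G(13) = mex{0,0,0} = 1
G(14) = mex{1,1,1} = 0
G(15) = mex{0,0,0} = 1
G(16) = mex{1,1,1} = 0
G(17) = mex{0,0,0} = 1
G_B(17) = 1.
Heap C, S = {1, 8}:
n :  0  1  2  3  4  5  6  7  8  9 10 11 12 13 14 15 16
G :  0  1  0  1  0  1  0  1  2  0  1  0  1  0  1  0  1
G_C(16) = 1.
Combined Grundy value = 0 ⊕ 1 ⊕ 1 = 0.
A winning move leaves total XOR = 0, i.e. changes one component's Grundy value g to g ⊕ X where X is the current total.
Heap A: target g' = 0⊕0 = 0, but every legal move changes the Grundy value (mex property), so 0 moves.
Heap B: target g' = 1⊕0 = 1, but every legal move changes the Grundy value (mex property), so 0 moves.
Heap C: target g' = 1⊕0 = 1, but every legal move changes the Grundy value (mex property), so 0 moves.

0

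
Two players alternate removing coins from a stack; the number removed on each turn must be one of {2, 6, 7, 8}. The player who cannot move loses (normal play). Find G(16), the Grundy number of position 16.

n :  0  1  2  3  4  5  6  7  8  9 10 11 12 13 14 15 16
G :  0  0  1  1  0  0  1  1  2  2  3  3  2  2  0  0  1

1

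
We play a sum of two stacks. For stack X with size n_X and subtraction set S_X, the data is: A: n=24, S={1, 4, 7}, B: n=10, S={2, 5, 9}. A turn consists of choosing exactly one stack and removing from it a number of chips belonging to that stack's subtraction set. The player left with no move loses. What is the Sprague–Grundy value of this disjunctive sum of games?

Stack A, S = {1, 4, 7}:
G(0) = 0
G(1) = mex{0} = 1
G(2) = mex{1} = 0
G(3) = mex{0} = 1
G(4) = mex{1,0} = 2
G(5) = mex{2,1} = 0
G(6) = mex{0,0} = 1
G(7) = mex{1,1,0} = 2
G(8) = mex{2,2,1} = 0
G(9) = mex{0,0,0} = 1
G(10) = mex{1,1,1} = 0
G(11) = mex{0,2,2} = 1
G(12) = mex{1,0,0} = 2
G(13) = mex{2,1,1} = 0
G(14) = mex{0,0,2} = 1
G(15) = mex{1,1,0} = 2
G(16) = mex{2,2,1} = 0
G(17) = mex{0,0,0} = 1
G(18) = mex{1,1,1} = 0
G(19) = mex{0,2,2} = 1
G(20) = mex{1,0,0} = 2
G(21) = mex{2,1,1} = 0
G(22) = mex{0,0,2} = 1
G(23) = mex{1,1,0} = 2
G(24) = mex{2,2,1} = 0
G_A(24) = 0.
Stack B, S = {2, 5, 9}:
G(0) = 0
G(1) = mex{} = 0
G(2) = mex{0} = 1
G(3) = mex{0} = 1
G(4) = mex{1} = 0
G(5) = mex{1,0} = 2
G(6) = mex{0,0} = 1
G(7) = mex{2,1} = 0
G(8) = mex{1,1} = 0
G(9) = mex{0,0,0} = 1
G(10) = mex{0,2,0} = 1
G_B(10) = 1.
Combined Grundy value = 0 ⊕ 1 = 1.

1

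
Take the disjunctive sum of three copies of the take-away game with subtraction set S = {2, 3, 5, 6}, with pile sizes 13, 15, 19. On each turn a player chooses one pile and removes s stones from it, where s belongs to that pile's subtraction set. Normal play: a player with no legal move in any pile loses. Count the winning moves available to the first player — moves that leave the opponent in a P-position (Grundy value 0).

0

All piles use S = {2, 3, 5, 6}:
G(0) = 0
G(1) = mex{} = 0
G(2) = mex{0} = 1
G(3) = mex{0,0} = 1
G(4) = mex{1,0} = 2
G(5) = mex{1,1,0} = 2
G(6) = mex{2,1,0,0} = 3
G(7) = mex{2,2,1,0} = 3
G(8) = mex{3,2,1,1} = 0
G(9) = mex{3,3,2,1} = 0
G(10) = mex{0,3,2,2} = 1
G(11) = mex{0,0,3,2} = 1
G(12) = mex{1,0,3,3} = 2
G(13) = mex{1,1,0,3} = 2
G(14) = mex{2,1,0,0} = 3
G(15) = mex{2,2,1,0} = 3
G(16) = mex{3,2,1,1} = 0
G(17) = mex{3,3,2,1} = 0
G(18) = mex{0,3,2,2} = 1
G(19) = mex{0,0,3,2} = 1
Pile A: G(13) = 2.
Pile B: G(15) = 3.
Pile C: G(19) = 1.
Combined Grundy value = 2 ⊕ 3 ⊕ 1 = 0.
A winning move leaves total XOR = 0, i.e. changes one component's Grundy value g to g ⊕ X where X is the current total.
Pile A: target g' = 2⊕0 = 2, but every legal move changes the Grundy value (mex property), so 0 moves.
Pile B: target g' = 3⊕0 = 3, but every legal move changes the Grundy value (mex property), so 0 moves.
Pile C: target g' = 1⊕0 = 1, but every legal move changes the Grundy value (mex property), so 0 moves.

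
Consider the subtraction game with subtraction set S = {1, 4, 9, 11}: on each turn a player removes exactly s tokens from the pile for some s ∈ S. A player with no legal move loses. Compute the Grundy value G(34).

2

n :  0  1  2  3  4  5  6  7  8  9 10 11 12 13 14 15 16 17 18 19 20 21 22 23 24 25 26 27 28 29 30 31 32 33 34
G :  0  1  0  1  2  0  1  0  1  2  0  1  0  1  2  0  1  0  1  2  0  1  0  1  2  0  1  0  1  2  0  1  0  1  2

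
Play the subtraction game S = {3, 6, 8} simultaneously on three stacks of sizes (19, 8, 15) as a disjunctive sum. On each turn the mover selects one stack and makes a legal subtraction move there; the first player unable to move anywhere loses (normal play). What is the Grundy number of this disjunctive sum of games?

1

All stacks use S = {3, 6, 8}:
n :  0  1  2  3  4  5  6  7  8  9 10 11 12 13 14 15 16 17 18 19
G :  0  0  0  1  1  1  2  2  2  3  3  0  0  0  1  1  1  2  2  2
Stack A: G(19) = 2.
Stack B: G(8) = 2.
Stack C: G(15) = 1.
Combined Grundy value = 2 ⊕ 2 ⊕ 1 = 1.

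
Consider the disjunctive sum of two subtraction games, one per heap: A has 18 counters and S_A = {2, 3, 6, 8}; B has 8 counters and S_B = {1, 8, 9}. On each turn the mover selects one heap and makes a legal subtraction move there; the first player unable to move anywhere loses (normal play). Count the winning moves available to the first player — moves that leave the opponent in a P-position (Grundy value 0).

Heap A, S = {2, 3, 6, 8}:
G(0) = 0
G(1) = mex{} = 0
G(2) = mex{0} = 1
G(3) = mex{0,0} = 1
G(4) = mex{1,0} = 2
G(5) = mex{1,1} = 0
G(6) = mex{2,1,0} = 3
G(7) = mex{0,2,0} = 1
G(8) = mex{3,0,1,0} = 2
G(9) = mex{1,3,1,0} = 2
G(10) = mex{2,1,2,1} = 0
G(11) = mex{2,2,0,1} = 3
G(12) = mex{0,2,3,2} = 1
G(13) = mex{3,0,1,0} = 2
G(14) = mex{1,3,2,3} = 0
G(15) = mex{2,1,2,1} = 0
G(16) = mex{0,2,0,2} = 1
G(17) = mex{0,0,3,2} = 1
G(18) = mex{1,0,1,0} = 2
G_A(18) = 2.
Heap B, S = {1, 8, 9}:
n : 0 1 2 3 4 5 6 7 8
G : 0 1 0 1 0 1 0 1 2
G_B(8) = 2.
Combined Grundy value = 2 ⊕ 2 = 0.
A winning move leaves total XOR = 0, i.e. changes one component's Grundy value g to g ⊕ X where X is the current total.
Heap A: target g' = 2⊕0 = 2, but every legal move changes the Grundy value (mex property), so 0 moves.
Heap B: target g' = 2⊕0 = 2, but every legal move changes the Grundy value (mex property), so 0 moves.

0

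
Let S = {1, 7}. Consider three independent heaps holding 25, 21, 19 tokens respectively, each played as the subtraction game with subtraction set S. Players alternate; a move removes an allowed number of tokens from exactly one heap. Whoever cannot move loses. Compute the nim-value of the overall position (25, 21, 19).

1

All heaps use S = {1, 7}:
n :  0  1  2  3  4  5  6  7  8  9 10 11 12 13 14 15 16 17 18 19 20 21 22 23 24 25
G :  0  1  0  1  0  1  0  1  0  1  0  1  0  1  0  1  0  1  0  1  0  1  0  1  0  1
Heap A: G(25) = 1.
Heap B: G(21) = 1.
Heap C: G(19) = 1.
Combined Grundy value = 1 ⊕ 1 ⊕ 1 = 1.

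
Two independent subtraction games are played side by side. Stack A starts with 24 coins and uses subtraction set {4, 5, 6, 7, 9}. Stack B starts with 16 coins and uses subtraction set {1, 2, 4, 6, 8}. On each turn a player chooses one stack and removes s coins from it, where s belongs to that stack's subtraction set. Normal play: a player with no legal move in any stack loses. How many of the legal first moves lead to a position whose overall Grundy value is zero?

Stack A, S = {4, 5, 6, 7, 9}:
G(0) = 0
G(1) = mex{} = 0
G(2) = mex{} = 0
G(3) = mex{} = 0
G(4) = mex{0} = 1
G(5) = mex{0,0} = 1
G(6) = mex{0,0,0} = 1
G(7) = mex{0,0,0,0} = 1
G(8) = mex{1,0,0,0} = 2
G(9) = mex{1,1,0,0,0} = 2
G(10) = mex{1,1,1,0,0} = 2
G(11) = mex{1,1,1,1,0} = 2
G(12) = mex{2,1,1,1,0} = 3
G(13) = mex{2,2,1,1,1} = 0
G(14) = mex{2,2,2,1,1} = 0
G(15) = mex{2,2,2,2,1} = 0
G(16) = mex{3,2,2,2,1} = 0
G(17) = mex{0,3,2,2,2} = 1
G(18) = mex{0,0,3,2,2} = 1
G(19) = mex{0,0,0,3,2} = 1
G(20) = mex{0,0,0,0,2} = 1
G(21) = mex{1,0,0,0,3} = 2
G(22) = mex{1,1,0,0,0} = 2
G(23) = mex{1,1,1,0,0} = 2
G(24) = mex{1,1,1,1,0} = 2
G_A(24) = 2.
Stack B, S = {1, 2, 4, 6, 8}:
n :  0  1  2  3  4  5  6  7  8  9 10 11 12 13 14 15 16
G :  0  1  2  0  1  2  3  4  5  3  0  1  2  0  1  2  3
G_B(16) = 3.
Combined Grundy value = 2 ⊕ 3 = 1.
A winning move leaves total XOR = 0, i.e. changes one component's Grundy value g to g ⊕ X where X is the current total.
Stack A: need g' = 2⊕1 = 3. Options: 24−4→G=1, 24−5→G=1, 24−6→G=1, 24−7→G=1, 24−9→G=0. Hits: 0.
Stack B: need g' = 3⊕1 = 2. Options: 16−1→G=2, 16−2→G=1, 16−4→G=2, 16−6→G=0, 16−8→G=5. Hits: 2.

2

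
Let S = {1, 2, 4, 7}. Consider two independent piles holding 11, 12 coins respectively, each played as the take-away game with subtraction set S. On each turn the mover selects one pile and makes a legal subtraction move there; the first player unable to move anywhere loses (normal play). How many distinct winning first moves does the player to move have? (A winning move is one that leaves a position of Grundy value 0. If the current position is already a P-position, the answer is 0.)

All piles use S = {1, 2, 4, 7}:
n :  0  1  2  3  4  5  6  7  8  9 10 11 12
G :  0  1  2  0  1  2  0  1  2  0  1  2  0
Pile A: G(11) = 2.
Pile B: G(12) = 0.
Combined Grundy value = 2 ⊕ 0 = 2.
A winning move leaves total XOR = 0, i.e. changes one component's Grundy value g to g ⊕ X where X is the current total.
Pile A: need g' = 2⊕2 = 0. Options: 11−1→G=1, 11−2→G=0, 11−4→G=1, 11−7→G=1. Hits: 1.
Pile B: need g' = 0⊕2 = 2. Options: 12−1→G=2, 12−2→G=1, 12−4→G=2, 12−7→G=2. Hits: 3.

4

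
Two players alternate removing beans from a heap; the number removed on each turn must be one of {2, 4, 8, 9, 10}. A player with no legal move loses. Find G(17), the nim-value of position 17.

2

G(0) = 0
G(1) = mex{} = 0
G(2) = mex{0} = 1
G(3) = mex{0} = 1
G(4) = mex{1,0} = 2
G(5) = mex{1,0} = 2
G(6) = mex{2,1} = 0
G(7) = mex{2,1} = 0
G(8) = mex{0,2,0} = 1
G(9) = mex{0,2,0,0} = 1
G(10) = mex{1,0,1,0,0} = 2
G(11) = mex{1,0,1,1,0} = 2
G(12) = mex{2,1,2,1,1} = 0
G(13) = mex{2,1,2,2,1} = 0
G(14) = mex{0,2,0,2,2} = 1
G(15) = mex{0,2,0,0,2} = 1
G(16) = mex{1,0,1,0,0} = 2
G(17) = mex{1,0,1,1,0} = 2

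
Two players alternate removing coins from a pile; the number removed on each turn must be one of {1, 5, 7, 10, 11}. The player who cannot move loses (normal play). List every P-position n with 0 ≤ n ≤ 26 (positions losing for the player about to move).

n :  0  1  2  3  4  5  6  7  8  9 10 11 12 13 14 15 16 17 18 19 20 21 22 23 24 25 26
G :  0  1  0  1  0  1  0  1  0  1  2  3  2  3  2  3  2  3  2  3  0  1  0  1  0  1  0
P-positions are exactly the n with G(n) = 0.

0, 2, 4, 6, 8, 20, 22, 24, 26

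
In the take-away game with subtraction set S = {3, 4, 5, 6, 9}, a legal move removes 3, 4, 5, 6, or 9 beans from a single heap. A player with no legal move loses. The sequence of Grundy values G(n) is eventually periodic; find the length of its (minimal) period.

G(0) = 0
G(1) = mex{} = 0
G(2) = mex{} = 0
G(3) = mex{0} = 1
G(4) = mex{0,0} = 1
G(5) = mex{0,0,0} = 1
G(6) = mex{1,0,0,0} = 2
G(7) = mex{1,1,0,0} = 2
G(8) = mex{1,1,1,0} = 2
G(9) = mex{2,1,1,1,0} = 3
G(10) = mex{2,2,1,1,0} = 3
G(11) = mex{2,2,2,1,0} = 3
G(12) = mex{3,2,2,2,1} = 0
G(13) = mex{3,3,2,2,1} = 0
G(14) = mex{3,3,3,2,1} = 0
G(15) = mex{0,3,3,3,2} = 1
G(16) = mex{0,0,3,3,2} = 1
G(17) = mex{0,0,0,3,2} = 1
G(18) = mex{1,0,0,0,3} = 2
G(19) = mex{1,1,0,0,3} = 2
G(20) = mex{1,1,1,0,3} = 2
G(21) = mex{2,1,1,1,0} = 3
G(22) = mex{2,2,1,1,0} = 3
G(23) = mex{2,2,2,1,0} = 3
G(24) = mex{3,2,2,2,1} = 0
G(25) = mex{3,3,2,2,1} = 0
G(n+12) = G(n) holds for n = 0,…,8 (a full window of length max(S) = 9), so the sequence is purely periodic with period 12.

12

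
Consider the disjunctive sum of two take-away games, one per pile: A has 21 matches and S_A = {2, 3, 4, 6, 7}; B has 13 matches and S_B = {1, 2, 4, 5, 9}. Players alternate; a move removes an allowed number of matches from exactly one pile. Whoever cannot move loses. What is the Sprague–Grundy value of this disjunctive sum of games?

Pile A, S = {2, 3, 4, 6, 7}:
n :  0  1  2  3  4  5  6  7  8  9 10 11 12 13 14 15 16 17 18 19 20 21
G :  0  0  1  1  2  2  3  3  4  0  0  1  1  2  2  3  3  4  0  0  1  1
G_A(21) = 1.
Pile B, S = {1, 2, 4, 5, 9}:
G(0) = 0
G(1) = mex{0} = 1
G(2) = mex{1,0} = 2
G(3) = mex{2,1} = 0
G(4) = mex{0,2,0} = 1
G(5) = mex{1,0,1,0} = 2
G(6) = mex{2,1,2,1} = 0
G(7) = mex{0,2,0,2} = 1
G(8) = mex{1,0,1,0} = 2
G(9) = mex{2,1,2,1,0} = 3
G(10) = mex{3,2,0,2,1} = 4
G(11) = mex{4,3,1,0,2} = 5
G(12) = mex{5,4,2,1,0} = 3
G(13) = mex{3,5,3,2,1} = 0
G_B(13) = 0.
Combined Grundy value = 1 ⊕ 0 = 1.

1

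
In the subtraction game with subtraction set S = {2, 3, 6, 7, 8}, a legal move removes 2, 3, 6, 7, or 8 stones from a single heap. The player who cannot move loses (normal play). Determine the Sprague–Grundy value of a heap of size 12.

1

n :  0  1  2  3  4  5  6  7  8  9 10 11 12
G :  0  0  1  1  2  0  3  1  2  2  0  3  1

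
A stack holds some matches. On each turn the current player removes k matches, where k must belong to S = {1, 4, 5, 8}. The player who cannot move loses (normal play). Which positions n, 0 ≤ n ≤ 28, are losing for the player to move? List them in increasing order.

0, 2, 9, 11, 18, 20, 27

n :  0  1  2  3  4  5  6  7  8  9 10 11 12 13 14 15 16 17 18 19 20 21 22 23 24 25 26 27 28
G :  0  1  0  1  2  3  2  3  4  0  1  0  1  2  3  2  3  4  0  1  0  1  2  3  2  3  4  0  1
P-positions are exactly the n with G(n) = 0.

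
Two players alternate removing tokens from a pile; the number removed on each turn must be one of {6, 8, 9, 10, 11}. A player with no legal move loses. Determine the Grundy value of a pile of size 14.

G(0) = 0
G(1) = mex{} = 0
G(2) = mex{} = 0
G(3) = mex{} = 0
G(4) = mex{} = 0
G(5) = mex{} = 0
G(6) = mex{0} = 1
G(7) = mex{0} = 1
G(8) = mex{0,0} = 1
G(9) = mex{0,0,0} = 1
G(10) = mex{0,0,0,0} = 1
G(11) = mex{0,0,0,0,0} = 1
G(12) = mex{1,0,0,0,0} = 2
G(13) = mex{1,0,0,0,0} = 2
G(14) = mex{1,1,0,0,0} = 2

2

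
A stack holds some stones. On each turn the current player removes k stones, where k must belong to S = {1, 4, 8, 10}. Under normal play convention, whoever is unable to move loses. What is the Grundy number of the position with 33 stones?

n :  0  1  2  3  4  5  6  7  8  9 10 11 12 13 14 15 16 17 18 19 20 21 22 23 24 25 26 27 28 29 30 31 32 33
G :  0  1  0  1  2  0  1  0  1  2  3  2  3  4  0  1  0  1  2  0  1  0  1  2  3  2  3  4  0  1  0  1  2  0

0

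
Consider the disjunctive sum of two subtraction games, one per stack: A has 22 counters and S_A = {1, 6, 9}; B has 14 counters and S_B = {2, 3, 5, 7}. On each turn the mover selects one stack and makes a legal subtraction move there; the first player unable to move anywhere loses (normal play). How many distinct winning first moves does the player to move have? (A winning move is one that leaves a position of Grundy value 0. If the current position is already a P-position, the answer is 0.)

Stack A, S = {1, 6, 9}:
G(0) = 0
G(1) = mex{0} = 1
G(2) = mex{1} = 0
G(3) = mex{0} = 1
G(4) = mex{1} = 0
G(5) = mex{0} = 1
G(6) = mex{1,0} = 2
G(7) = mex{2,1} = 0
G(8) = mex{0,0} = 1
G(9) = mex{1,1,0} = 2
G(10) = mex{2,0,1} = 3
G(11) = mex{3,1,0} = 2
G(12) = mex{2,2,1} = 0
G(13) = mex{0,0,0} = 1
G(14) = mex{1,1,1} = 0
G(15) = mex{0,2,2} = 1
G(16) = mex{1,3,0} = 2
G(17) = mex{2,2,1} = 0
G(18) = mex{0,0,2} = 1
G(19) = mex{1,1,3} = 0
G(20) = mex{0,0,2} = 1
G(21) = mex{1,1,0} = 2
G(22) = mex{2,2,1} = 0
G_A(22) = 0.
Stack B, S = {2, 3, 5, 7}:
G(0) = 0
G(1) = mex{} = 0
G(2) = mex{0} = 1
G(3) = mex{0,0} = 1
G(4) = mex{1,0} = 2
G(5) = mex{1,1,0} = 2
G(6) = mex{2,1,0} = 3
G(7) = mex{2,2,1,0} = 3
G(8) = mex{3,2,1,0} = 4
G(9) = mex{3,3,2,1} = 0
G(10) = mex{4,3,2,1} = 0
G(11) = mex{0,4,3,2} = 1
G(12) = mex{0,0,3,2} = 1
G(13) = mex{1,0,4,3} = 2
G(14) = mex{1,1,0,3} = 2
G_B(14) = 2.
Combined Grundy value = 0 ⊕ 2 = 2.
A winning move leaves total XOR = 0, i.e. changes one component's Grundy value g to g ⊕ X where X is the current total.
Stack A: need g' = 0⊕2 = 2. Options: 22−1→G=2, 22−6→G=2, 22−9→G=1. Hits: 2.
Stack B: need g' = 2⊕2 = 0. Options: 14−2→G=1, 14−3→G=1, 14−5→G=0, 14−7→G=3. Hits: 1.

3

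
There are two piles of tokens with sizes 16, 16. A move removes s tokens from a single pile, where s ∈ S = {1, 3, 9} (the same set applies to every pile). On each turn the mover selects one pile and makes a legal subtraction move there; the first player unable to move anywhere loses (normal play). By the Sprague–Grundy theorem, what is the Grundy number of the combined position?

All piles use S = {1, 3, 9}:
n :  0  1  2  3  4  5  6  7  8  9 10 11 12 13 14 15 16
G :  0  1  0  1  0  1  0  1  0  1  0  1  0  1  0  1  0
Pile A: G(16) = 0.
Pile B: G(16) = 0.
Combined Grundy value = 0 ⊕ 0 = 0.

0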